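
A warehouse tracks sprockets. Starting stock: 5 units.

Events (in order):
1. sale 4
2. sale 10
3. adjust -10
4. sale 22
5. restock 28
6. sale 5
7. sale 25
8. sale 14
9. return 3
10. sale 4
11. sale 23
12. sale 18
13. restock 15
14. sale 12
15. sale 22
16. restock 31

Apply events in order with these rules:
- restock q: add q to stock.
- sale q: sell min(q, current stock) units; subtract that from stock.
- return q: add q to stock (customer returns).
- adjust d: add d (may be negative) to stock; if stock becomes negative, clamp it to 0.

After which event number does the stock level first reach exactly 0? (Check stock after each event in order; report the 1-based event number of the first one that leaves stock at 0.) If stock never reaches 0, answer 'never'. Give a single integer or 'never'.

Processing events:
Start: stock = 5
  Event 1 (sale 4): sell min(4,5)=4. stock: 5 - 4 = 1. total_sold = 4
  Event 2 (sale 10): sell min(10,1)=1. stock: 1 - 1 = 0. total_sold = 5
  Event 3 (adjust -10): 0 + -10 = 0 (clamped to 0)
  Event 4 (sale 22): sell min(22,0)=0. stock: 0 - 0 = 0. total_sold = 5
  Event 5 (restock 28): 0 + 28 = 28
  Event 6 (sale 5): sell min(5,28)=5. stock: 28 - 5 = 23. total_sold = 10
  Event 7 (sale 25): sell min(25,23)=23. stock: 23 - 23 = 0. total_sold = 33
  Event 8 (sale 14): sell min(14,0)=0. stock: 0 - 0 = 0. total_sold = 33
  Event 9 (return 3): 0 + 3 = 3
  Event 10 (sale 4): sell min(4,3)=3. stock: 3 - 3 = 0. total_sold = 36
  Event 11 (sale 23): sell min(23,0)=0. stock: 0 - 0 = 0. total_sold = 36
  Event 12 (sale 18): sell min(18,0)=0. stock: 0 - 0 = 0. total_sold = 36
  Event 13 (restock 15): 0 + 15 = 15
  Event 14 (sale 12): sell min(12,15)=12. stock: 15 - 12 = 3. total_sold = 48
  Event 15 (sale 22): sell min(22,3)=3. stock: 3 - 3 = 0. total_sold = 51
  Event 16 (restock 31): 0 + 31 = 31
Final: stock = 31, total_sold = 51

First zero at event 2.

Answer: 2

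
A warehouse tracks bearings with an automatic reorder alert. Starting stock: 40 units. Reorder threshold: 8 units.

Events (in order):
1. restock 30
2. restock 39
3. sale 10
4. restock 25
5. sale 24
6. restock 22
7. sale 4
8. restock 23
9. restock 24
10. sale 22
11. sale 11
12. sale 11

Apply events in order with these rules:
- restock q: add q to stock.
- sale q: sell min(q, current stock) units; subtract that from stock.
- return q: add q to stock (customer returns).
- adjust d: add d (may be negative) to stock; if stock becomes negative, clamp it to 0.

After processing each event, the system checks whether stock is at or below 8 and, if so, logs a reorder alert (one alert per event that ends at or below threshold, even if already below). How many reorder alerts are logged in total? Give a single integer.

Processing events:
Start: stock = 40
  Event 1 (restock 30): 40 + 30 = 70
  Event 2 (restock 39): 70 + 39 = 109
  Event 3 (sale 10): sell min(10,109)=10. stock: 109 - 10 = 99. total_sold = 10
  Event 4 (restock 25): 99 + 25 = 124
  Event 5 (sale 24): sell min(24,124)=24. stock: 124 - 24 = 100. total_sold = 34
  Event 6 (restock 22): 100 + 22 = 122
  Event 7 (sale 4): sell min(4,122)=4. stock: 122 - 4 = 118. total_sold = 38
  Event 8 (restock 23): 118 + 23 = 141
  Event 9 (restock 24): 141 + 24 = 165
  Event 10 (sale 22): sell min(22,165)=22. stock: 165 - 22 = 143. total_sold = 60
  Event 11 (sale 11): sell min(11,143)=11. stock: 143 - 11 = 132. total_sold = 71
  Event 12 (sale 11): sell min(11,132)=11. stock: 132 - 11 = 121. total_sold = 82
Final: stock = 121, total_sold = 82

Checking against threshold 8:
  After event 1: stock=70 > 8
  After event 2: stock=109 > 8
  After event 3: stock=99 > 8
  After event 4: stock=124 > 8
  After event 5: stock=100 > 8
  After event 6: stock=122 > 8
  After event 7: stock=118 > 8
  After event 8: stock=141 > 8
  After event 9: stock=165 > 8
  After event 10: stock=143 > 8
  After event 11: stock=132 > 8
  After event 12: stock=121 > 8
Alert events: []. Count = 0

Answer: 0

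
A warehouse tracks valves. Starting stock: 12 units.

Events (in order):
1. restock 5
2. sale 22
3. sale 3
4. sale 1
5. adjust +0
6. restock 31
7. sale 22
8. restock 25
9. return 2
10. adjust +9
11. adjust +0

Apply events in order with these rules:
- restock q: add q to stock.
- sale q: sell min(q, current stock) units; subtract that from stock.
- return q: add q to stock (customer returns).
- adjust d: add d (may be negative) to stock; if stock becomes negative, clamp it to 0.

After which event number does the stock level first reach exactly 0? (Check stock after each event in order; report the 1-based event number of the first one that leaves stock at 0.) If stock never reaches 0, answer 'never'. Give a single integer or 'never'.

Processing events:
Start: stock = 12
  Event 1 (restock 5): 12 + 5 = 17
  Event 2 (sale 22): sell min(22,17)=17. stock: 17 - 17 = 0. total_sold = 17
  Event 3 (sale 3): sell min(3,0)=0. stock: 0 - 0 = 0. total_sold = 17
  Event 4 (sale 1): sell min(1,0)=0. stock: 0 - 0 = 0. total_sold = 17
  Event 5 (adjust +0): 0 + 0 = 0
  Event 6 (restock 31): 0 + 31 = 31
  Event 7 (sale 22): sell min(22,31)=22. stock: 31 - 22 = 9. total_sold = 39
  Event 8 (restock 25): 9 + 25 = 34
  Event 9 (return 2): 34 + 2 = 36
  Event 10 (adjust +9): 36 + 9 = 45
  Event 11 (adjust +0): 45 + 0 = 45
Final: stock = 45, total_sold = 39

First zero at event 2.

Answer: 2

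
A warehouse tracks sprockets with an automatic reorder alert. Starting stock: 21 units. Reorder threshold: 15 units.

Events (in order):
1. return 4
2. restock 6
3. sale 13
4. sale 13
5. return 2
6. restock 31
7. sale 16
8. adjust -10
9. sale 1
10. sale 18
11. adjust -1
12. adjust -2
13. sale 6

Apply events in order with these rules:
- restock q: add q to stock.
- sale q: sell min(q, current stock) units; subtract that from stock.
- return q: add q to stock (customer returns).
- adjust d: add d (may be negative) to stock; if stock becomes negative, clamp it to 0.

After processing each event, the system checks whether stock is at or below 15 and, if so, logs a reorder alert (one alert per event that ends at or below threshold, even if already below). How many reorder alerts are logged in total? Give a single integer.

Processing events:
Start: stock = 21
  Event 1 (return 4): 21 + 4 = 25
  Event 2 (restock 6): 25 + 6 = 31
  Event 3 (sale 13): sell min(13,31)=13. stock: 31 - 13 = 18. total_sold = 13
  Event 4 (sale 13): sell min(13,18)=13. stock: 18 - 13 = 5. total_sold = 26
  Event 5 (return 2): 5 + 2 = 7
  Event 6 (restock 31): 7 + 31 = 38
  Event 7 (sale 16): sell min(16,38)=16. stock: 38 - 16 = 22. total_sold = 42
  Event 8 (adjust -10): 22 + -10 = 12
  Event 9 (sale 1): sell min(1,12)=1. stock: 12 - 1 = 11. total_sold = 43
  Event 10 (sale 18): sell min(18,11)=11. stock: 11 - 11 = 0. total_sold = 54
  Event 11 (adjust -1): 0 + -1 = 0 (clamped to 0)
  Event 12 (adjust -2): 0 + -2 = 0 (clamped to 0)
  Event 13 (sale 6): sell min(6,0)=0. stock: 0 - 0 = 0. total_sold = 54
Final: stock = 0, total_sold = 54

Checking against threshold 15:
  After event 1: stock=25 > 15
  After event 2: stock=31 > 15
  After event 3: stock=18 > 15
  After event 4: stock=5 <= 15 -> ALERT
  After event 5: stock=7 <= 15 -> ALERT
  After event 6: stock=38 > 15
  After event 7: stock=22 > 15
  After event 8: stock=12 <= 15 -> ALERT
  After event 9: stock=11 <= 15 -> ALERT
  After event 10: stock=0 <= 15 -> ALERT
  After event 11: stock=0 <= 15 -> ALERT
  After event 12: stock=0 <= 15 -> ALERT
  After event 13: stock=0 <= 15 -> ALERT
Alert events: [4, 5, 8, 9, 10, 11, 12, 13]. Count = 8

Answer: 8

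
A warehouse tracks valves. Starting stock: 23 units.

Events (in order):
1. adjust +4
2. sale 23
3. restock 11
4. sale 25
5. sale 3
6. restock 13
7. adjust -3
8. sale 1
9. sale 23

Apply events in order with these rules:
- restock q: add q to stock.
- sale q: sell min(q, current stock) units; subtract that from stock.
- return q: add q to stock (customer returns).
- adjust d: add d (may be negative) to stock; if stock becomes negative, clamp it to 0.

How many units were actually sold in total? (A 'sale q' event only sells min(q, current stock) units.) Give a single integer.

Processing events:
Start: stock = 23
  Event 1 (adjust +4): 23 + 4 = 27
  Event 2 (sale 23): sell min(23,27)=23. stock: 27 - 23 = 4. total_sold = 23
  Event 3 (restock 11): 4 + 11 = 15
  Event 4 (sale 25): sell min(25,15)=15. stock: 15 - 15 = 0. total_sold = 38
  Event 5 (sale 3): sell min(3,0)=0. stock: 0 - 0 = 0. total_sold = 38
  Event 6 (restock 13): 0 + 13 = 13
  Event 7 (adjust -3): 13 + -3 = 10
  Event 8 (sale 1): sell min(1,10)=1. stock: 10 - 1 = 9. total_sold = 39
  Event 9 (sale 23): sell min(23,9)=9. stock: 9 - 9 = 0. total_sold = 48
Final: stock = 0, total_sold = 48

Answer: 48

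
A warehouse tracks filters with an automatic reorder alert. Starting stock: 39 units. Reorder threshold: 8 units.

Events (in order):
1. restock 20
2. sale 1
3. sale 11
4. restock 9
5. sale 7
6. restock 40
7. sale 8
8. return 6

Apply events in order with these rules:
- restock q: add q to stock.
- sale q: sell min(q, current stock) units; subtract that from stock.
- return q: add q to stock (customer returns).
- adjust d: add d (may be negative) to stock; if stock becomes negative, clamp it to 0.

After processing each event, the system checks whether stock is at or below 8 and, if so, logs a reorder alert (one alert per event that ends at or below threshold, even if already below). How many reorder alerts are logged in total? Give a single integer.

Processing events:
Start: stock = 39
  Event 1 (restock 20): 39 + 20 = 59
  Event 2 (sale 1): sell min(1,59)=1. stock: 59 - 1 = 58. total_sold = 1
  Event 3 (sale 11): sell min(11,58)=11. stock: 58 - 11 = 47. total_sold = 12
  Event 4 (restock 9): 47 + 9 = 56
  Event 5 (sale 7): sell min(7,56)=7. stock: 56 - 7 = 49. total_sold = 19
  Event 6 (restock 40): 49 + 40 = 89
  Event 7 (sale 8): sell min(8,89)=8. stock: 89 - 8 = 81. total_sold = 27
  Event 8 (return 6): 81 + 6 = 87
Final: stock = 87, total_sold = 27

Checking against threshold 8:
  After event 1: stock=59 > 8
  After event 2: stock=58 > 8
  After event 3: stock=47 > 8
  After event 4: stock=56 > 8
  After event 5: stock=49 > 8
  After event 6: stock=89 > 8
  After event 7: stock=81 > 8
  After event 8: stock=87 > 8
Alert events: []. Count = 0

Answer: 0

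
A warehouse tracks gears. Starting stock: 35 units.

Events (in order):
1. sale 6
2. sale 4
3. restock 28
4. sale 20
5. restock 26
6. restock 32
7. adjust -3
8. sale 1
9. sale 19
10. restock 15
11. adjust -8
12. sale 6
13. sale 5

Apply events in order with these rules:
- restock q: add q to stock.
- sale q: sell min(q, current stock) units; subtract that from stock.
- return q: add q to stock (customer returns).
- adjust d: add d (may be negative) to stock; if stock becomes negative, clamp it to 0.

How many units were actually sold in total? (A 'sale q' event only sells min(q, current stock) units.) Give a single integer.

Answer: 61

Derivation:
Processing events:
Start: stock = 35
  Event 1 (sale 6): sell min(6,35)=6. stock: 35 - 6 = 29. total_sold = 6
  Event 2 (sale 4): sell min(4,29)=4. stock: 29 - 4 = 25. total_sold = 10
  Event 3 (restock 28): 25 + 28 = 53
  Event 4 (sale 20): sell min(20,53)=20. stock: 53 - 20 = 33. total_sold = 30
  Event 5 (restock 26): 33 + 26 = 59
  Event 6 (restock 32): 59 + 32 = 91
  Event 7 (adjust -3): 91 + -3 = 88
  Event 8 (sale 1): sell min(1,88)=1. stock: 88 - 1 = 87. total_sold = 31
  Event 9 (sale 19): sell min(19,87)=19. stock: 87 - 19 = 68. total_sold = 50
  Event 10 (restock 15): 68 + 15 = 83
  Event 11 (adjust -8): 83 + -8 = 75
  Event 12 (sale 6): sell min(6,75)=6. stock: 75 - 6 = 69. total_sold = 56
  Event 13 (sale 5): sell min(5,69)=5. stock: 69 - 5 = 64. total_sold = 61
Final: stock = 64, total_sold = 61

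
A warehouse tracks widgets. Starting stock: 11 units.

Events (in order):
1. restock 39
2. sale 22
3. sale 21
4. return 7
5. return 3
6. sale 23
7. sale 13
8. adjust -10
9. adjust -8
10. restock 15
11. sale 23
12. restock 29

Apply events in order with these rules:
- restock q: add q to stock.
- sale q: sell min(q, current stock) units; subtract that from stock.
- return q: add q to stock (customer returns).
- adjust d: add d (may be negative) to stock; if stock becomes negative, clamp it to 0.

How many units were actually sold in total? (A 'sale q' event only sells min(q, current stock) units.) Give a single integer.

Processing events:
Start: stock = 11
  Event 1 (restock 39): 11 + 39 = 50
  Event 2 (sale 22): sell min(22,50)=22. stock: 50 - 22 = 28. total_sold = 22
  Event 3 (sale 21): sell min(21,28)=21. stock: 28 - 21 = 7. total_sold = 43
  Event 4 (return 7): 7 + 7 = 14
  Event 5 (return 3): 14 + 3 = 17
  Event 6 (sale 23): sell min(23,17)=17. stock: 17 - 17 = 0. total_sold = 60
  Event 7 (sale 13): sell min(13,0)=0. stock: 0 - 0 = 0. total_sold = 60
  Event 8 (adjust -10): 0 + -10 = 0 (clamped to 0)
  Event 9 (adjust -8): 0 + -8 = 0 (clamped to 0)
  Event 10 (restock 15): 0 + 15 = 15
  Event 11 (sale 23): sell min(23,15)=15. stock: 15 - 15 = 0. total_sold = 75
  Event 12 (restock 29): 0 + 29 = 29
Final: stock = 29, total_sold = 75

Answer: 75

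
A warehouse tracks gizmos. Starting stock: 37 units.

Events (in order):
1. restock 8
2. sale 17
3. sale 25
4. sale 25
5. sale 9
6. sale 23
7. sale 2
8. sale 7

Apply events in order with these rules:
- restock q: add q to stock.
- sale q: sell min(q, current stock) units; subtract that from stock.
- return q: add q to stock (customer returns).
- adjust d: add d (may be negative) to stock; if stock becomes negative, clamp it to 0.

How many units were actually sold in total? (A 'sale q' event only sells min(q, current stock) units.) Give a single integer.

Processing events:
Start: stock = 37
  Event 1 (restock 8): 37 + 8 = 45
  Event 2 (sale 17): sell min(17,45)=17. stock: 45 - 17 = 28. total_sold = 17
  Event 3 (sale 25): sell min(25,28)=25. stock: 28 - 25 = 3. total_sold = 42
  Event 4 (sale 25): sell min(25,3)=3. stock: 3 - 3 = 0. total_sold = 45
  Event 5 (sale 9): sell min(9,0)=0. stock: 0 - 0 = 0. total_sold = 45
  Event 6 (sale 23): sell min(23,0)=0. stock: 0 - 0 = 0. total_sold = 45
  Event 7 (sale 2): sell min(2,0)=0. stock: 0 - 0 = 0. total_sold = 45
  Event 8 (sale 7): sell min(7,0)=0. stock: 0 - 0 = 0. total_sold = 45
Final: stock = 0, total_sold = 45

Answer: 45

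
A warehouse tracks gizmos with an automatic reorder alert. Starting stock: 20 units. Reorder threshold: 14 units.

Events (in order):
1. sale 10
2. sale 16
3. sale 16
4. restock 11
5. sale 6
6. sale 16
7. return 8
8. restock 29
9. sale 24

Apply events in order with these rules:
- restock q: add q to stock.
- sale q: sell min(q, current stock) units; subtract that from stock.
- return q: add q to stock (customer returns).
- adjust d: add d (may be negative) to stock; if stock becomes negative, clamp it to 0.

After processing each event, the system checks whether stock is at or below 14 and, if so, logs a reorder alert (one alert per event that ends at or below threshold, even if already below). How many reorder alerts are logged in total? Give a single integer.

Answer: 8

Derivation:
Processing events:
Start: stock = 20
  Event 1 (sale 10): sell min(10,20)=10. stock: 20 - 10 = 10. total_sold = 10
  Event 2 (sale 16): sell min(16,10)=10. stock: 10 - 10 = 0. total_sold = 20
  Event 3 (sale 16): sell min(16,0)=0. stock: 0 - 0 = 0. total_sold = 20
  Event 4 (restock 11): 0 + 11 = 11
  Event 5 (sale 6): sell min(6,11)=6. stock: 11 - 6 = 5. total_sold = 26
  Event 6 (sale 16): sell min(16,5)=5. stock: 5 - 5 = 0. total_sold = 31
  Event 7 (return 8): 0 + 8 = 8
  Event 8 (restock 29): 8 + 29 = 37
  Event 9 (sale 24): sell min(24,37)=24. stock: 37 - 24 = 13. total_sold = 55
Final: stock = 13, total_sold = 55

Checking against threshold 14:
  After event 1: stock=10 <= 14 -> ALERT
  After event 2: stock=0 <= 14 -> ALERT
  After event 3: stock=0 <= 14 -> ALERT
  After event 4: stock=11 <= 14 -> ALERT
  After event 5: stock=5 <= 14 -> ALERT
  After event 6: stock=0 <= 14 -> ALERT
  After event 7: stock=8 <= 14 -> ALERT
  After event 8: stock=37 > 14
  After event 9: stock=13 <= 14 -> ALERT
Alert events: [1, 2, 3, 4, 5, 6, 7, 9]. Count = 8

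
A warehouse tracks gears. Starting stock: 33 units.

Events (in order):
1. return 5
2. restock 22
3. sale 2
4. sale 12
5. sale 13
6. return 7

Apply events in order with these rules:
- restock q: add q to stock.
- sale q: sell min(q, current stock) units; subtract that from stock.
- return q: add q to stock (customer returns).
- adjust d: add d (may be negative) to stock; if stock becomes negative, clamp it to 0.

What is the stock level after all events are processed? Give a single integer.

Answer: 40

Derivation:
Processing events:
Start: stock = 33
  Event 1 (return 5): 33 + 5 = 38
  Event 2 (restock 22): 38 + 22 = 60
  Event 3 (sale 2): sell min(2,60)=2. stock: 60 - 2 = 58. total_sold = 2
  Event 4 (sale 12): sell min(12,58)=12. stock: 58 - 12 = 46. total_sold = 14
  Event 5 (sale 13): sell min(13,46)=13. stock: 46 - 13 = 33. total_sold = 27
  Event 6 (return 7): 33 + 7 = 40
Final: stock = 40, total_sold = 27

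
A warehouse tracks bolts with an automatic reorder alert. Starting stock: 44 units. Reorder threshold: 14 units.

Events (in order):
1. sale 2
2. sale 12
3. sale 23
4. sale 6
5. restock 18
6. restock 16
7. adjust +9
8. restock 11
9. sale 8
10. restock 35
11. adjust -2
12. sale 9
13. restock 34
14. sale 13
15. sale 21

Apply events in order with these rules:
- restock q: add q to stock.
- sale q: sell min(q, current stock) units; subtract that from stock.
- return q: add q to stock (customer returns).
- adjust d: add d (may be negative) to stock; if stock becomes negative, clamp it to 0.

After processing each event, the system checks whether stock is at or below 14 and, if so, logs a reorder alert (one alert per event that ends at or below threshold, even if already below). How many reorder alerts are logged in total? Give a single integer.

Answer: 2

Derivation:
Processing events:
Start: stock = 44
  Event 1 (sale 2): sell min(2,44)=2. stock: 44 - 2 = 42. total_sold = 2
  Event 2 (sale 12): sell min(12,42)=12. stock: 42 - 12 = 30. total_sold = 14
  Event 3 (sale 23): sell min(23,30)=23. stock: 30 - 23 = 7. total_sold = 37
  Event 4 (sale 6): sell min(6,7)=6. stock: 7 - 6 = 1. total_sold = 43
  Event 5 (restock 18): 1 + 18 = 19
  Event 6 (restock 16): 19 + 16 = 35
  Event 7 (adjust +9): 35 + 9 = 44
  Event 8 (restock 11): 44 + 11 = 55
  Event 9 (sale 8): sell min(8,55)=8. stock: 55 - 8 = 47. total_sold = 51
  Event 10 (restock 35): 47 + 35 = 82
  Event 11 (adjust -2): 82 + -2 = 80
  Event 12 (sale 9): sell min(9,80)=9. stock: 80 - 9 = 71. total_sold = 60
  Event 13 (restock 34): 71 + 34 = 105
  Event 14 (sale 13): sell min(13,105)=13. stock: 105 - 13 = 92. total_sold = 73
  Event 15 (sale 21): sell min(21,92)=21. stock: 92 - 21 = 71. total_sold = 94
Final: stock = 71, total_sold = 94

Checking against threshold 14:
  After event 1: stock=42 > 14
  After event 2: stock=30 > 14
  After event 3: stock=7 <= 14 -> ALERT
  After event 4: stock=1 <= 14 -> ALERT
  After event 5: stock=19 > 14
  After event 6: stock=35 > 14
  After event 7: stock=44 > 14
  After event 8: stock=55 > 14
  After event 9: stock=47 > 14
  After event 10: stock=82 > 14
  After event 11: stock=80 > 14
  After event 12: stock=71 > 14
  After event 13: stock=105 > 14
  After event 14: stock=92 > 14
  After event 15: stock=71 > 14
Alert events: [3, 4]. Count = 2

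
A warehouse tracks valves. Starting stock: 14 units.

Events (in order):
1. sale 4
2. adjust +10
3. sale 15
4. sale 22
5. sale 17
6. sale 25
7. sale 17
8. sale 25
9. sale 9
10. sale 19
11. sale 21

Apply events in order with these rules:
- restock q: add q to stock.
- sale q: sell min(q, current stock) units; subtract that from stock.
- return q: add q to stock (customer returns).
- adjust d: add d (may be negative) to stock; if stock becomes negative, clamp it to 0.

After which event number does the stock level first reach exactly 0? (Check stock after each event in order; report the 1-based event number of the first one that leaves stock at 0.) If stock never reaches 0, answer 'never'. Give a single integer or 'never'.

Answer: 4

Derivation:
Processing events:
Start: stock = 14
  Event 1 (sale 4): sell min(4,14)=4. stock: 14 - 4 = 10. total_sold = 4
  Event 2 (adjust +10): 10 + 10 = 20
  Event 3 (sale 15): sell min(15,20)=15. stock: 20 - 15 = 5. total_sold = 19
  Event 4 (sale 22): sell min(22,5)=5. stock: 5 - 5 = 0. total_sold = 24
  Event 5 (sale 17): sell min(17,0)=0. stock: 0 - 0 = 0. total_sold = 24
  Event 6 (sale 25): sell min(25,0)=0. stock: 0 - 0 = 0. total_sold = 24
  Event 7 (sale 17): sell min(17,0)=0. stock: 0 - 0 = 0. total_sold = 24
  Event 8 (sale 25): sell min(25,0)=0. stock: 0 - 0 = 0. total_sold = 24
  Event 9 (sale 9): sell min(9,0)=0. stock: 0 - 0 = 0. total_sold = 24
  Event 10 (sale 19): sell min(19,0)=0. stock: 0 - 0 = 0. total_sold = 24
  Event 11 (sale 21): sell min(21,0)=0. stock: 0 - 0 = 0. total_sold = 24
Final: stock = 0, total_sold = 24

First zero at event 4.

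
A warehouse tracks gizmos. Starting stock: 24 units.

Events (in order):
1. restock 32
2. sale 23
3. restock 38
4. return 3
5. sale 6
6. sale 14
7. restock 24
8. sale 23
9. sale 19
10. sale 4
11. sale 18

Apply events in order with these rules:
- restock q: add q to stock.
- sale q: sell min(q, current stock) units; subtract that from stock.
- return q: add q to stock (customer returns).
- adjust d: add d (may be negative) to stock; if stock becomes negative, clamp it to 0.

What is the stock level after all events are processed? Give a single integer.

Processing events:
Start: stock = 24
  Event 1 (restock 32): 24 + 32 = 56
  Event 2 (sale 23): sell min(23,56)=23. stock: 56 - 23 = 33. total_sold = 23
  Event 3 (restock 38): 33 + 38 = 71
  Event 4 (return 3): 71 + 3 = 74
  Event 5 (sale 6): sell min(6,74)=6. stock: 74 - 6 = 68. total_sold = 29
  Event 6 (sale 14): sell min(14,68)=14. stock: 68 - 14 = 54. total_sold = 43
  Event 7 (restock 24): 54 + 24 = 78
  Event 8 (sale 23): sell min(23,78)=23. stock: 78 - 23 = 55. total_sold = 66
  Event 9 (sale 19): sell min(19,55)=19. stock: 55 - 19 = 36. total_sold = 85
  Event 10 (sale 4): sell min(4,36)=4. stock: 36 - 4 = 32. total_sold = 89
  Event 11 (sale 18): sell min(18,32)=18. stock: 32 - 18 = 14. total_sold = 107
Final: stock = 14, total_sold = 107

Answer: 14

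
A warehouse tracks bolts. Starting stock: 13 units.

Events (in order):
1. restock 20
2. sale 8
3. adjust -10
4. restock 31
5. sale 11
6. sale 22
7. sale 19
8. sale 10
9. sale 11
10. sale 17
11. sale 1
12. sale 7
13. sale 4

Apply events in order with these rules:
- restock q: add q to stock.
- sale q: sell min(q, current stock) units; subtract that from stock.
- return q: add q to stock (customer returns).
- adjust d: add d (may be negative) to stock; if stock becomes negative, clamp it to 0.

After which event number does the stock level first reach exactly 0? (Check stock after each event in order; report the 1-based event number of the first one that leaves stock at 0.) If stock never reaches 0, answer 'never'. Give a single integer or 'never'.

Processing events:
Start: stock = 13
  Event 1 (restock 20): 13 + 20 = 33
  Event 2 (sale 8): sell min(8,33)=8. stock: 33 - 8 = 25. total_sold = 8
  Event 3 (adjust -10): 25 + -10 = 15
  Event 4 (restock 31): 15 + 31 = 46
  Event 5 (sale 11): sell min(11,46)=11. stock: 46 - 11 = 35. total_sold = 19
  Event 6 (sale 22): sell min(22,35)=22. stock: 35 - 22 = 13. total_sold = 41
  Event 7 (sale 19): sell min(19,13)=13. stock: 13 - 13 = 0. total_sold = 54
  Event 8 (sale 10): sell min(10,0)=0. stock: 0 - 0 = 0. total_sold = 54
  Event 9 (sale 11): sell min(11,0)=0. stock: 0 - 0 = 0. total_sold = 54
  Event 10 (sale 17): sell min(17,0)=0. stock: 0 - 0 = 0. total_sold = 54
  Event 11 (sale 1): sell min(1,0)=0. stock: 0 - 0 = 0. total_sold = 54
  Event 12 (sale 7): sell min(7,0)=0. stock: 0 - 0 = 0. total_sold = 54
  Event 13 (sale 4): sell min(4,0)=0. stock: 0 - 0 = 0. total_sold = 54
Final: stock = 0, total_sold = 54

First zero at event 7.

Answer: 7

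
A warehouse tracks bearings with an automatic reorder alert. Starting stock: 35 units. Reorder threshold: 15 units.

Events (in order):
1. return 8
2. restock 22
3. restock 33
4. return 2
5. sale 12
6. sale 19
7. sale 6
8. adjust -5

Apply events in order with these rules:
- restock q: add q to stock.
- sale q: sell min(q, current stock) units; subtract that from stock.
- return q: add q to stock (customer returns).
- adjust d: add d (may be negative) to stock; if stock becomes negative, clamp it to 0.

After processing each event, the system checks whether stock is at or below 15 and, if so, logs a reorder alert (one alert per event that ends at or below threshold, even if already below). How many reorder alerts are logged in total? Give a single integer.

Processing events:
Start: stock = 35
  Event 1 (return 8): 35 + 8 = 43
  Event 2 (restock 22): 43 + 22 = 65
  Event 3 (restock 33): 65 + 33 = 98
  Event 4 (return 2): 98 + 2 = 100
  Event 5 (sale 12): sell min(12,100)=12. stock: 100 - 12 = 88. total_sold = 12
  Event 6 (sale 19): sell min(19,88)=19. stock: 88 - 19 = 69. total_sold = 31
  Event 7 (sale 6): sell min(6,69)=6. stock: 69 - 6 = 63. total_sold = 37
  Event 8 (adjust -5): 63 + -5 = 58
Final: stock = 58, total_sold = 37

Checking against threshold 15:
  After event 1: stock=43 > 15
  After event 2: stock=65 > 15
  After event 3: stock=98 > 15
  After event 4: stock=100 > 15
  After event 5: stock=88 > 15
  After event 6: stock=69 > 15
  After event 7: stock=63 > 15
  After event 8: stock=58 > 15
Alert events: []. Count = 0

Answer: 0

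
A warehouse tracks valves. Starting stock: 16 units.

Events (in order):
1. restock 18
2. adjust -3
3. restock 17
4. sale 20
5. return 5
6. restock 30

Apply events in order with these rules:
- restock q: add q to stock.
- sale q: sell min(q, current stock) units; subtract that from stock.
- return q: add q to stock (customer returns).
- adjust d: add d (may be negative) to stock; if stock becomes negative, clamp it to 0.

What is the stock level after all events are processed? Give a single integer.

Processing events:
Start: stock = 16
  Event 1 (restock 18): 16 + 18 = 34
  Event 2 (adjust -3): 34 + -3 = 31
  Event 3 (restock 17): 31 + 17 = 48
  Event 4 (sale 20): sell min(20,48)=20. stock: 48 - 20 = 28. total_sold = 20
  Event 5 (return 5): 28 + 5 = 33
  Event 6 (restock 30): 33 + 30 = 63
Final: stock = 63, total_sold = 20

Answer: 63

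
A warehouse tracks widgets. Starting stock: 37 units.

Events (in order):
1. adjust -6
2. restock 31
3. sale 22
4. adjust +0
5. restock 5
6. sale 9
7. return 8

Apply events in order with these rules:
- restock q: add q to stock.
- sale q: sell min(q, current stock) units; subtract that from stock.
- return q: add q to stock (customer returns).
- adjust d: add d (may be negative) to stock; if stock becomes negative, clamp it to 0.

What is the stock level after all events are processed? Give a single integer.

Processing events:
Start: stock = 37
  Event 1 (adjust -6): 37 + -6 = 31
  Event 2 (restock 31): 31 + 31 = 62
  Event 3 (sale 22): sell min(22,62)=22. stock: 62 - 22 = 40. total_sold = 22
  Event 4 (adjust +0): 40 + 0 = 40
  Event 5 (restock 5): 40 + 5 = 45
  Event 6 (sale 9): sell min(9,45)=9. stock: 45 - 9 = 36. total_sold = 31
  Event 7 (return 8): 36 + 8 = 44
Final: stock = 44, total_sold = 31

Answer: 44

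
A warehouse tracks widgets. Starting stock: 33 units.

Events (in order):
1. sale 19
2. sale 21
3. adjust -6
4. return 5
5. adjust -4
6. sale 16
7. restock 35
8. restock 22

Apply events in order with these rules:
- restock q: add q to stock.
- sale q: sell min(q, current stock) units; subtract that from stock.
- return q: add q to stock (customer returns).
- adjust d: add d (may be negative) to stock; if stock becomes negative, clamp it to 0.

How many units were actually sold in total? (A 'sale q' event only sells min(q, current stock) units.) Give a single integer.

Answer: 34

Derivation:
Processing events:
Start: stock = 33
  Event 1 (sale 19): sell min(19,33)=19. stock: 33 - 19 = 14. total_sold = 19
  Event 2 (sale 21): sell min(21,14)=14. stock: 14 - 14 = 0. total_sold = 33
  Event 3 (adjust -6): 0 + -6 = 0 (clamped to 0)
  Event 4 (return 5): 0 + 5 = 5
  Event 5 (adjust -4): 5 + -4 = 1
  Event 6 (sale 16): sell min(16,1)=1. stock: 1 - 1 = 0. total_sold = 34
  Event 7 (restock 35): 0 + 35 = 35
  Event 8 (restock 22): 35 + 22 = 57
Final: stock = 57, total_sold = 34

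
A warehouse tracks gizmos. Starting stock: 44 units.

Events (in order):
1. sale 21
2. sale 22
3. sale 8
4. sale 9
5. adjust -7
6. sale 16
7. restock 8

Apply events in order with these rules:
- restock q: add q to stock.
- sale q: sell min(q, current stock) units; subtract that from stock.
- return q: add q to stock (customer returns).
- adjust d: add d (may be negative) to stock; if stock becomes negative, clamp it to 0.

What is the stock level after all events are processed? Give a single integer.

Answer: 8

Derivation:
Processing events:
Start: stock = 44
  Event 1 (sale 21): sell min(21,44)=21. stock: 44 - 21 = 23. total_sold = 21
  Event 2 (sale 22): sell min(22,23)=22. stock: 23 - 22 = 1. total_sold = 43
  Event 3 (sale 8): sell min(8,1)=1. stock: 1 - 1 = 0. total_sold = 44
  Event 4 (sale 9): sell min(9,0)=0. stock: 0 - 0 = 0. total_sold = 44
  Event 5 (adjust -7): 0 + -7 = 0 (clamped to 0)
  Event 6 (sale 16): sell min(16,0)=0. stock: 0 - 0 = 0. total_sold = 44
  Event 7 (restock 8): 0 + 8 = 8
Final: stock = 8, total_sold = 44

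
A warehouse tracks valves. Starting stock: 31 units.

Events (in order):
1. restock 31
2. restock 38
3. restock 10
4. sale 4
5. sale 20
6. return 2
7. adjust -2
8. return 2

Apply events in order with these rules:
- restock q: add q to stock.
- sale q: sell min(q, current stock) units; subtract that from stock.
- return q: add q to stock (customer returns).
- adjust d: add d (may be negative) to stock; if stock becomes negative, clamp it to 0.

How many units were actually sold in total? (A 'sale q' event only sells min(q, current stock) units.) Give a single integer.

Processing events:
Start: stock = 31
  Event 1 (restock 31): 31 + 31 = 62
  Event 2 (restock 38): 62 + 38 = 100
  Event 3 (restock 10): 100 + 10 = 110
  Event 4 (sale 4): sell min(4,110)=4. stock: 110 - 4 = 106. total_sold = 4
  Event 5 (sale 20): sell min(20,106)=20. stock: 106 - 20 = 86. total_sold = 24
  Event 6 (return 2): 86 + 2 = 88
  Event 7 (adjust -2): 88 + -2 = 86
  Event 8 (return 2): 86 + 2 = 88
Final: stock = 88, total_sold = 24

Answer: 24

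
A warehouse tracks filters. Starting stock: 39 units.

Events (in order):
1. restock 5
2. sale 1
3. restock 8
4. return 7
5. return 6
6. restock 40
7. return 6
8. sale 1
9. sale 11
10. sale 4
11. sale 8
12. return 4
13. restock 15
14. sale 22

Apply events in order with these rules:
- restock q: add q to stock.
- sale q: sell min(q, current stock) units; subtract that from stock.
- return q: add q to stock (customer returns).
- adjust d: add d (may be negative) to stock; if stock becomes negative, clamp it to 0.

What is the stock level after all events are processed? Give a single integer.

Processing events:
Start: stock = 39
  Event 1 (restock 5): 39 + 5 = 44
  Event 2 (sale 1): sell min(1,44)=1. stock: 44 - 1 = 43. total_sold = 1
  Event 3 (restock 8): 43 + 8 = 51
  Event 4 (return 7): 51 + 7 = 58
  Event 5 (return 6): 58 + 6 = 64
  Event 6 (restock 40): 64 + 40 = 104
  Event 7 (return 6): 104 + 6 = 110
  Event 8 (sale 1): sell min(1,110)=1. stock: 110 - 1 = 109. total_sold = 2
  Event 9 (sale 11): sell min(11,109)=11. stock: 109 - 11 = 98. total_sold = 13
  Event 10 (sale 4): sell min(4,98)=4. stock: 98 - 4 = 94. total_sold = 17
  Event 11 (sale 8): sell min(8,94)=8. stock: 94 - 8 = 86. total_sold = 25
  Event 12 (return 4): 86 + 4 = 90
  Event 13 (restock 15): 90 + 15 = 105
  Event 14 (sale 22): sell min(22,105)=22. stock: 105 - 22 = 83. total_sold = 47
Final: stock = 83, total_sold = 47

Answer: 83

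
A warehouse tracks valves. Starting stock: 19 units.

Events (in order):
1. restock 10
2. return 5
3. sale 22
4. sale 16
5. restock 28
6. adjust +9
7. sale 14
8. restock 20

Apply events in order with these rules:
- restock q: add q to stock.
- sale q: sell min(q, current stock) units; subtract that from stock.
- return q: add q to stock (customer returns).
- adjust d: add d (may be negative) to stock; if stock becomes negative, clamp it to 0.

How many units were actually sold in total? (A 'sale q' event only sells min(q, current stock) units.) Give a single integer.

Processing events:
Start: stock = 19
  Event 1 (restock 10): 19 + 10 = 29
  Event 2 (return 5): 29 + 5 = 34
  Event 3 (sale 22): sell min(22,34)=22. stock: 34 - 22 = 12. total_sold = 22
  Event 4 (sale 16): sell min(16,12)=12. stock: 12 - 12 = 0. total_sold = 34
  Event 5 (restock 28): 0 + 28 = 28
  Event 6 (adjust +9): 28 + 9 = 37
  Event 7 (sale 14): sell min(14,37)=14. stock: 37 - 14 = 23. total_sold = 48
  Event 8 (restock 20): 23 + 20 = 43
Final: stock = 43, total_sold = 48

Answer: 48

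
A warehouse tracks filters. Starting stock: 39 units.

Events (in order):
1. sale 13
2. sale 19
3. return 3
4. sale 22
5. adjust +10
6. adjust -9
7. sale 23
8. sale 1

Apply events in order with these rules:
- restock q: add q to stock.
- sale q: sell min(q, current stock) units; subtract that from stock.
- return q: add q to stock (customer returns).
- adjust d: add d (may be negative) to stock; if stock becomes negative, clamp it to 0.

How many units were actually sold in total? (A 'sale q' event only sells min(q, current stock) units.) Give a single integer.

Processing events:
Start: stock = 39
  Event 1 (sale 13): sell min(13,39)=13. stock: 39 - 13 = 26. total_sold = 13
  Event 2 (sale 19): sell min(19,26)=19. stock: 26 - 19 = 7. total_sold = 32
  Event 3 (return 3): 7 + 3 = 10
  Event 4 (sale 22): sell min(22,10)=10. stock: 10 - 10 = 0. total_sold = 42
  Event 5 (adjust +10): 0 + 10 = 10
  Event 6 (adjust -9): 10 + -9 = 1
  Event 7 (sale 23): sell min(23,1)=1. stock: 1 - 1 = 0. total_sold = 43
  Event 8 (sale 1): sell min(1,0)=0. stock: 0 - 0 = 0. total_sold = 43
Final: stock = 0, total_sold = 43

Answer: 43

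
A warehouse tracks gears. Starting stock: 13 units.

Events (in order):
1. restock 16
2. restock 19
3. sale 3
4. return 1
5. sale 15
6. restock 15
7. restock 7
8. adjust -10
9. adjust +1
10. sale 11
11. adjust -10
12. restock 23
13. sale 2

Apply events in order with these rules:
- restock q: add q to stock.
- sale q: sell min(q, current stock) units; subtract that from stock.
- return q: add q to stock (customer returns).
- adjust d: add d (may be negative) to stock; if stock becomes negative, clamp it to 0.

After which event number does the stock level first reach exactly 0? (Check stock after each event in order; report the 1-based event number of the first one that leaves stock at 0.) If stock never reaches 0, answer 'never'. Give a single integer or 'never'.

Answer: never

Derivation:
Processing events:
Start: stock = 13
  Event 1 (restock 16): 13 + 16 = 29
  Event 2 (restock 19): 29 + 19 = 48
  Event 3 (sale 3): sell min(3,48)=3. stock: 48 - 3 = 45. total_sold = 3
  Event 4 (return 1): 45 + 1 = 46
  Event 5 (sale 15): sell min(15,46)=15. stock: 46 - 15 = 31. total_sold = 18
  Event 6 (restock 15): 31 + 15 = 46
  Event 7 (restock 7): 46 + 7 = 53
  Event 8 (adjust -10): 53 + -10 = 43
  Event 9 (adjust +1): 43 + 1 = 44
  Event 10 (sale 11): sell min(11,44)=11. stock: 44 - 11 = 33. total_sold = 29
  Event 11 (adjust -10): 33 + -10 = 23
  Event 12 (restock 23): 23 + 23 = 46
  Event 13 (sale 2): sell min(2,46)=2. stock: 46 - 2 = 44. total_sold = 31
Final: stock = 44, total_sold = 31

Stock never reaches 0.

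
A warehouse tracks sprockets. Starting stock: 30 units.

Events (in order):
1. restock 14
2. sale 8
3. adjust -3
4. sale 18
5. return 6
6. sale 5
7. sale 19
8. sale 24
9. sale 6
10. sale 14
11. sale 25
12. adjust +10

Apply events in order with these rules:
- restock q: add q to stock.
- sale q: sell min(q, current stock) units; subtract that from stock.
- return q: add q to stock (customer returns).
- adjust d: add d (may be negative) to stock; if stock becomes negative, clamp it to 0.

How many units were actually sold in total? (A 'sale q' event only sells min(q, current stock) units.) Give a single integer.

Processing events:
Start: stock = 30
  Event 1 (restock 14): 30 + 14 = 44
  Event 2 (sale 8): sell min(8,44)=8. stock: 44 - 8 = 36. total_sold = 8
  Event 3 (adjust -3): 36 + -3 = 33
  Event 4 (sale 18): sell min(18,33)=18. stock: 33 - 18 = 15. total_sold = 26
  Event 5 (return 6): 15 + 6 = 21
  Event 6 (sale 5): sell min(5,21)=5. stock: 21 - 5 = 16. total_sold = 31
  Event 7 (sale 19): sell min(19,16)=16. stock: 16 - 16 = 0. total_sold = 47
  Event 8 (sale 24): sell min(24,0)=0. stock: 0 - 0 = 0. total_sold = 47
  Event 9 (sale 6): sell min(6,0)=0. stock: 0 - 0 = 0. total_sold = 47
  Event 10 (sale 14): sell min(14,0)=0. stock: 0 - 0 = 0. total_sold = 47
  Event 11 (sale 25): sell min(25,0)=0. stock: 0 - 0 = 0. total_sold = 47
  Event 12 (adjust +10): 0 + 10 = 10
Final: stock = 10, total_sold = 47

Answer: 47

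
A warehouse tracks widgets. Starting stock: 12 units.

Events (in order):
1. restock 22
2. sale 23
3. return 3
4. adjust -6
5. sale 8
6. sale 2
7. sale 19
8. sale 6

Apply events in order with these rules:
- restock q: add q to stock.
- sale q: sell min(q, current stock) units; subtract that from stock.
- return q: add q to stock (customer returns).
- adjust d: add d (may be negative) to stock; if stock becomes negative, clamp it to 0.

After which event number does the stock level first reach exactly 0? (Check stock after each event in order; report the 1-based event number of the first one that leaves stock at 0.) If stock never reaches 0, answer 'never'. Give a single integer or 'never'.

Processing events:
Start: stock = 12
  Event 1 (restock 22): 12 + 22 = 34
  Event 2 (sale 23): sell min(23,34)=23. stock: 34 - 23 = 11. total_sold = 23
  Event 3 (return 3): 11 + 3 = 14
  Event 4 (adjust -6): 14 + -6 = 8
  Event 5 (sale 8): sell min(8,8)=8. stock: 8 - 8 = 0. total_sold = 31
  Event 6 (sale 2): sell min(2,0)=0. stock: 0 - 0 = 0. total_sold = 31
  Event 7 (sale 19): sell min(19,0)=0. stock: 0 - 0 = 0. total_sold = 31
  Event 8 (sale 6): sell min(6,0)=0. stock: 0 - 0 = 0. total_sold = 31
Final: stock = 0, total_sold = 31

First zero at event 5.

Answer: 5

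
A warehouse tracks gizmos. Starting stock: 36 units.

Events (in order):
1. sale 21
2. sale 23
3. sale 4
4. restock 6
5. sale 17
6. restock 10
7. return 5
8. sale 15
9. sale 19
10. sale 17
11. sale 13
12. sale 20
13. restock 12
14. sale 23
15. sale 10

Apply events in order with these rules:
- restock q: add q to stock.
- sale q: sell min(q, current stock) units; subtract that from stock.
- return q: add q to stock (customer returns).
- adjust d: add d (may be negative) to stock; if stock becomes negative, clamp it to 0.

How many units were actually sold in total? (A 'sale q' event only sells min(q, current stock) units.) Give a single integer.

Answer: 69

Derivation:
Processing events:
Start: stock = 36
  Event 1 (sale 21): sell min(21,36)=21. stock: 36 - 21 = 15. total_sold = 21
  Event 2 (sale 23): sell min(23,15)=15. stock: 15 - 15 = 0. total_sold = 36
  Event 3 (sale 4): sell min(4,0)=0. stock: 0 - 0 = 0. total_sold = 36
  Event 4 (restock 6): 0 + 6 = 6
  Event 5 (sale 17): sell min(17,6)=6. stock: 6 - 6 = 0. total_sold = 42
  Event 6 (restock 10): 0 + 10 = 10
  Event 7 (return 5): 10 + 5 = 15
  Event 8 (sale 15): sell min(15,15)=15. stock: 15 - 15 = 0. total_sold = 57
  Event 9 (sale 19): sell min(19,0)=0. stock: 0 - 0 = 0. total_sold = 57
  Event 10 (sale 17): sell min(17,0)=0. stock: 0 - 0 = 0. total_sold = 57
  Event 11 (sale 13): sell min(13,0)=0. stock: 0 - 0 = 0. total_sold = 57
  Event 12 (sale 20): sell min(20,0)=0. stock: 0 - 0 = 0. total_sold = 57
  Event 13 (restock 12): 0 + 12 = 12
  Event 14 (sale 23): sell min(23,12)=12. stock: 12 - 12 = 0. total_sold = 69
  Event 15 (sale 10): sell min(10,0)=0. stock: 0 - 0 = 0. total_sold = 69
Final: stock = 0, total_sold = 69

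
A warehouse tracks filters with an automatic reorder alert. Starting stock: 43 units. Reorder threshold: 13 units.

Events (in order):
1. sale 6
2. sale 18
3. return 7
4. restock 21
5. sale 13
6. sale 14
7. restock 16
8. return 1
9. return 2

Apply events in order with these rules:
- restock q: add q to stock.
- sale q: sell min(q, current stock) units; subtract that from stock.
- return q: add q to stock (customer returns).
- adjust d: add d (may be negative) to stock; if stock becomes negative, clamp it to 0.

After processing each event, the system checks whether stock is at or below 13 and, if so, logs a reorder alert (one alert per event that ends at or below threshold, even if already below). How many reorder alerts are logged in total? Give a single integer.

Processing events:
Start: stock = 43
  Event 1 (sale 6): sell min(6,43)=6. stock: 43 - 6 = 37. total_sold = 6
  Event 2 (sale 18): sell min(18,37)=18. stock: 37 - 18 = 19. total_sold = 24
  Event 3 (return 7): 19 + 7 = 26
  Event 4 (restock 21): 26 + 21 = 47
  Event 5 (sale 13): sell min(13,47)=13. stock: 47 - 13 = 34. total_sold = 37
  Event 6 (sale 14): sell min(14,34)=14. stock: 34 - 14 = 20. total_sold = 51
  Event 7 (restock 16): 20 + 16 = 36
  Event 8 (return 1): 36 + 1 = 37
  Event 9 (return 2): 37 + 2 = 39
Final: stock = 39, total_sold = 51

Checking against threshold 13:
  After event 1: stock=37 > 13
  After event 2: stock=19 > 13
  After event 3: stock=26 > 13
  After event 4: stock=47 > 13
  After event 5: stock=34 > 13
  After event 6: stock=20 > 13
  After event 7: stock=36 > 13
  After event 8: stock=37 > 13
  After event 9: stock=39 > 13
Alert events: []. Count = 0

Answer: 0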